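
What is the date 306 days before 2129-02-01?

−1 → Jan 31, 2129 (end of Jan, 31 days; 305 left).
−31 → Dec 31, 2128 (end of Dec, 31 days; 274 left).
−31 → Nov 30, 2128 (end of Nov, 30 days; 243 left).
−30 → Oct 31, 2128 (end of Oct, 31 days; 213 left).
−31 → Sep 30, 2128 (end of Sep, 30 days; 182 left).
−30 → Aug 31, 2128 (end of Aug, 31 days; 152 left).
−31 → Jul 31, 2128 (end of Jul, 31 days; 121 left).
−31 → Jun 30, 2128 (end of Jun, 30 days; 90 left).
−30 → May 31, 2128 (end of May, 31 days; 60 left).
−31 → Apr 30, 2128 (end of Apr, 30 days; 29 left).
−29 → Apr 1, 2128.

April 1, 2128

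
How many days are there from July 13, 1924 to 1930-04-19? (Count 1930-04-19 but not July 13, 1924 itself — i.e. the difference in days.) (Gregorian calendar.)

2106

Jul 13, 1924 → Jul 13, 1925: 365 days.
Jul 13, 1925 → Jul 13, 1926: 365 days.
Jul 13, 1926 → Jul 13, 1927: 365 days.
Jul 13, 1927 → Jul 13, 1928: 366 days (Feb 29, 1928 is in that span).
Jul 13, 1928 → Jul 13, 1929: 365 days.
Jul 13, 1929 → Aug 13, 1929: 31 days (July has 31).
Aug 13, 1929 → Sep 13, 1929: 31 days (August has 31).
Sep 13, 1929 → Oct 13, 1929: 30 days (September has 30).
Oct 13, 1929 → Nov 13, 1929: 31 days (October has 31).
Nov 13, 1929 → Dec 13, 1929: 30 days (November has 30).
Dec 13, 1929 → Jan 13, 1930: 31 days (December has 31).
Jan 13, 1930 → Feb 13, 1930: 31 days (January has 31).
Feb 13, 1930 → Mar 13, 1930: 28 days (February has 28).
Mar 13, 1930 → Apr 13, 1930: 31 days (March has 31).
Apr 13, 1930 → Apr 19, 1930: 6 days.
Total: 2106 days.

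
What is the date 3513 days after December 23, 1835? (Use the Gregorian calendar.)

August 5, 1845

+366 (one year; includes Feb 29, 1836) → Dec 23, 1836 (3147 left).
+365 (one year) → Dec 23, 1837 (2782 left).
+365 (one year) → Dec 23, 1838 (2417 left).
+365 (one year) → Dec 23, 1839 (2052 left).
+366 (one year; includes Feb 29, 1840) → Dec 23, 1840 (1686 left).
+365 (one year) → Dec 23, 1841 (1321 left).
+365 (one year) → Dec 23, 1842 (956 left).
+365 (one year) → Dec 23, 1843 (591 left).
+366 (one year; includes Feb 29, 1844) → Dec 23, 1844 (225 left).
Dec has 31 days: +9 → Jan 1, 1845 (216 left).
Jan has 31 days: +31 → Feb 1, 1845 (185 left).
Feb has 28 days: +28 → Mar 1, 1845 (157 left).
Mar has 31 days: +31 → Apr 1, 1845 (126 left).
Apr has 30 days: +30 → May 1, 1845 (96 left).
May has 31 days: +31 → Jun 1, 1845 (65 left).
Jun has 30 days: +30 → Jul 1, 1845 (35 left).
Jul has 31 days: +31 → Aug 1, 1845 (4 left).
+4 → Aug 5, 1845.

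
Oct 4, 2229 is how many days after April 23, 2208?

Apr 23, 2208 → Apr 23, 2209: 365 days.
Apr 23, 2209 → Apr 23, 2210: 365 days.
Apr 23, 2210 → Apr 23, 2211: 365 days.
Apr 23, 2211 → Apr 23, 2212: 366 days (Feb 29, 2212 is in that span).
Apr 23, 2212 → Apr 23, 2213: 365 days.
Apr 23, 2213 → Apr 23, 2214: 365 days.
Apr 23, 2214 → Apr 23, 2215: 365 days.
Apr 23, 2215 → Apr 23, 2216: 366 days (Feb 29, 2216 is in that span).
Apr 23, 2216 → Apr 23, 2217: 365 days.
Apr 23, 2217 → Apr 23, 2218: 365 days.
Apr 23, 2218 → Apr 23, 2219: 365 days.
Apr 23, 2219 → Apr 23, 2220: 366 days (Feb 29, 2220 is in that span).
Apr 23, 2220 → Apr 23, 2221: 365 days.
Apr 23, 2221 → Apr 23, 2222: 365 days.
Apr 23, 2222 → Apr 23, 2223: 365 days.
Apr 23, 2223 → Apr 23, 2224: 366 days (Feb 29, 2224 is in that span).
Apr 23, 2224 → Apr 23, 2225: 365 days.
Apr 23, 2225 → Apr 23, 2226: 365 days.
Apr 23, 2226 → Apr 23, 2227: 365 days.
Apr 23, 2227 → Apr 23, 2228: 366 days (Feb 29, 2228 is in that span).
Apr 23, 2228 → Apr 23, 2229: 365 days.
Apr 23, 2229 → May 23, 2229: 30 days (April has 30).
May 23, 2229 → Jun 23, 2229: 31 days (May has 31).
Jun 23, 2229 → Jul 23, 2229: 30 days (June has 30).
Jul 23, 2229 → Aug 23, 2229: 31 days (July has 31).
Aug 23, 2229 → Sep 23, 2229: 31 days (August has 31).
Sep 23, 2229 → Oct 4, 2229: 11 days.
Total: 7834 days.

7834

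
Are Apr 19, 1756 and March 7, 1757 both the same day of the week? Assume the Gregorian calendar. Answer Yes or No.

From Apr 19, 1756 to Mar 7, 1757 is 322 days.
322 mod 7 = 0, so they are the same weekday.
(Apr 19, 1756 is a Monday; Mar 7, 1757 is a Monday.)

Yes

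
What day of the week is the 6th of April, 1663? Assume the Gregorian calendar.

Friday

Doomsday rule: the anchor day for the 1600s is Tuesday. For year 63: 63÷12 = 5 r 3, and 3÷4 = 0, so 5+3+0 = 8.
Tuesday + 8 ≡ Wednesday — that's 1663's doomsday.
In April the doomsday date is Apr 4.
Apr 6 is 2 days after Apr 4; 2 mod 7 = 2, so Wednesday + 2 = Friday.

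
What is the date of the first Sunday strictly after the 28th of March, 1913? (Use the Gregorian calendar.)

March 30, 1913

Mar 28, 1913 is a Friday.
From Friday to the next Sunday is 2 days.
Mar 28, 1913 + 2 = Mar 30, 1913.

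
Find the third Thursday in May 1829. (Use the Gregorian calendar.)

May 21, 1829

May 1, 1829 is a Friday.
The first Thursday is therefore May 7 (6 days later).
The third Thursday is 7 + 2×7 = May 21.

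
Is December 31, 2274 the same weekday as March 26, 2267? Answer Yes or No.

From Mar 26, 2267 to Dec 31, 2274 is 2837 days.
2837 mod 7 = 2, so they are different weekdays.
(Mar 26, 2267 is a Tuesday; Dec 31, 2274 is a Thursday.)

No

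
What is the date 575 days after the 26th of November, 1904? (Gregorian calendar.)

+365 (one year) → Nov 26, 1905 (210 left).
Nov has 30 days: +5 → Dec 1, 1905 (205 left).
Dec has 31 days: +31 → Jan 1, 1906 (174 left).
Jan has 31 days: +31 → Feb 1, 1906 (143 left).
Feb has 28 days: +28 → Mar 1, 1906 (115 left).
Mar has 31 days: +31 → Apr 1, 1906 (84 left).
Apr has 30 days: +30 → May 1, 1906 (54 left).
May has 31 days: +31 → Jun 1, 1906 (23 left).
+23 → Jun 24, 1906.

June 24, 1906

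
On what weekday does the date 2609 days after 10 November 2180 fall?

First find the weekday of Nov 10, 2180. Doomsday rule: the anchor day for the 2100s is Sunday. For year 80: 80÷12 = 6 r 8, and 8÷4 = 2, so 6+8+2 = 16.
Sunday + 16 ≡ Tuesday — that's 2180's doomsday.
In November the doomsday date is Nov 7.
Nov 10 is 3 days after Nov 7; 3 mod 7 = 3, so Tuesday + 3 = Friday.
2609 mod 7 = 5, so 2609 days after a Friday is Friday + 5 = Wednesday.

Wednesday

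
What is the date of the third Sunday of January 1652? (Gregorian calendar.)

January 1, 1652 is a Monday.
The first Sunday is therefore January 7 (6 days later).
The third Sunday is 7 + 2×7 = January 21.

January 21, 1652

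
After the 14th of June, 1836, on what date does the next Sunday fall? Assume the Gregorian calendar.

June 19, 1836

Jun 14, 1836 is a Tuesday.
From Tuesday to the next Sunday is 5 days.
Jun 14, 1836 + 5 = Jun 19, 1836.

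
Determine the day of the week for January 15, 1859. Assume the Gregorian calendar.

Saturday

Doomsday rule: the anchor day for the 1800s is Friday. For year 59: 59÷12 = 4 r 11, and 11÷4 = 2, so 4+11+2 = 17.
Friday + 17 ≡ Monday — that's 1859's doomsday.
In January the doomsday date is Jan 3 (1859 is not a leap year).
Jan 15 is 12 days after Jan 3; 12 mod 7 = 5, so Monday + 5 = Saturday.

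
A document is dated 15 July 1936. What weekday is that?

January 1, 1936 is a Wednesday.
Jan 1, 1936 → Feb 1, 1936: 31 days (January has 31).
Feb 1, 1936 → Mar 1, 1936: 29 days (February has 29).
Mar 1, 1936 → Apr 1, 1936: 31 days (March has 31).
Apr 1, 1936 → May 1, 1936: 30 days (April has 30).
May 1, 1936 → Jun 1, 1936: 31 days (May has 31).
Jun 1, 1936 → Jul 1, 1936: 30 days (June has 30).
Jul 1, 1936 → Jul 15, 1936: 14 days.
Total: 196 days.
196 mod 7 = 0, so Wednesday + 0 = Wednesday.

Wednesday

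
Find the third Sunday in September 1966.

September 18, 1966

September 1, 1966 is a Thursday.
The first Sunday is therefore September 4 (3 days later).
The third Sunday is 4 + 2×7 = September 18.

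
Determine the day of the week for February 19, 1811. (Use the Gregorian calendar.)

Tuesday

Doomsday rule: the anchor day for the 1800s is Friday. For year 11: 11÷12 = 0 r 11, and 11÷4 = 2, so 0+11+2 = 13.
Friday + 13 ≡ Thursday — that's 1811's doomsday.
In February the doomsday date is Feb 28 (1811 is not a leap year).
Feb 19 is 9 days before Feb 28; 9 mod 7 = 2, so Thursday − 2 = Tuesday.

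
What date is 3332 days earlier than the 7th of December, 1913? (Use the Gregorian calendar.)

October 23, 1904

−365 (one year) → Dec 7, 1912 (2967 left).
−366 (one year; includes Feb 29, 1912) → Dec 7, 1911 (2601 left).
−365 (one year) → Dec 7, 1910 (2236 left).
−365 (one year) → Dec 7, 1909 (1871 left).
−365 (one year) → Dec 7, 1908 (1506 left).
−366 (one year; includes Feb 29, 1908) → Dec 7, 1907 (1140 left).
−365 (one year) → Dec 7, 1906 (775 left).
−365 (one year) → Dec 7, 1905 (410 left).
−365 (one year) → Dec 7, 1904 (45 left).
−7 → Nov 30, 1904 (end of Nov, 30 days; 38 left).
−30 → Oct 31, 1904 (end of Oct, 31 days; 8 left).
−8 → Oct 23, 1904.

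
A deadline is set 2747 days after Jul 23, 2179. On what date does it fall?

January 29, 2187

+366 (one year; includes Feb 29, 2180) → Jul 23, 2180 (2381 left).
+365 (one year) → Jul 23, 2181 (2016 left).
+365 (one year) → Jul 23, 2182 (1651 left).
+365 (one year) → Jul 23, 2183 (1286 left).
+366 (one year; includes Feb 29, 2184) → Jul 23, 2184 (920 left).
+365 (one year) → Jul 23, 2185 (555 left).
+365 (one year) → Jul 23, 2186 (190 left).
Jul has 31 days: +9 → Aug 1, 2186 (181 left).
Aug has 31 days: +31 → Sep 1, 2186 (150 left).
Sep has 30 days: +30 → Oct 1, 2186 (120 left).
Oct has 31 days: +31 → Nov 1, 2186 (89 left).
Nov has 30 days: +30 → Dec 1, 2186 (59 left).
Dec has 31 days: +31 → Jan 1, 2187 (28 left).
+28 → Jan 29, 2187.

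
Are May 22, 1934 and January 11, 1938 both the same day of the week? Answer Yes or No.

From May 22, 1934 to Jan 11, 1938 is 1330 days.
1330 mod 7 = 0, so they are the same weekday.
(May 22, 1934 is a Tuesday; Jan 11, 1938 is a Tuesday.)

Yes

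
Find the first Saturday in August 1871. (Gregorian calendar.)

August 5, 1871

August 1, 1871 is a Tuesday.
The first Saturday is therefore August 5 (4 days later).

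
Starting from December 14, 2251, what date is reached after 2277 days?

+366 (one year; includes Feb 29, 2252) → Dec 14, 2252 (1911 left).
+365 (one year) → Dec 14, 2253 (1546 left).
+365 (one year) → Dec 14, 2254 (1181 left).
+365 (one year) → Dec 14, 2255 (816 left).
+366 (one year; includes Feb 29, 2256) → Dec 14, 2256 (450 left).
+365 (one year) → Dec 14, 2257 (85 left).
Dec has 31 days: +18 → Jan 1, 2258 (67 left).
Jan has 31 days: +31 → Feb 1, 2258 (36 left).
Feb has 28 days: +28 → Mar 1, 2258 (8 left).
+8 → Mar 9, 2258.

March 9, 2258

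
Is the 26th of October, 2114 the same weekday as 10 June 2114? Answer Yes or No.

From Jun 10, 2114 to Oct 26, 2114 is 138 days.
138 mod 7 = 5, so they are different weekdays.
(Jun 10, 2114 is a Sunday; Oct 26, 2114 is a Friday.)

No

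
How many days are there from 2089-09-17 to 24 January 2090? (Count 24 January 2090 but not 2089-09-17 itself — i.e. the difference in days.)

Sep 17, 2089 → Oct 17, 2089: 30 days (September has 30).
Oct 17, 2089 → Nov 17, 2089: 31 days (October has 31).
Nov 17, 2089 → Dec 17, 2089: 30 days (November has 30).
Dec 17, 2089 → Jan 17, 2090: 31 days (December has 31).
Jan 17, 2090 → Jan 24, 2090: 7 days.
Total: 129 days.

129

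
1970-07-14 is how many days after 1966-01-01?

Jan 1, 1966 → Jan 1, 1967: 365 days.
Jan 1, 1967 → Jan 1, 1968: 365 days.
Jan 1, 1968 → Jan 1, 1969: 366 days (Feb 29, 1968 is in that span).
Jan 1, 1969 → Jan 1, 1970: 365 days.
Jan 1, 1970 → Feb 1, 1970: 31 days (January has 31).
Feb 1, 1970 → Mar 1, 1970: 28 days (February has 28).
Mar 1, 1970 → Apr 1, 1970: 31 days (March has 31).
Apr 1, 1970 → May 1, 1970: 30 days (April has 30).
May 1, 1970 → Jun 1, 1970: 31 days (May has 31).
Jun 1, 1970 → Jul 1, 1970: 30 days (June has 30).
Jul 1, 1970 → Jul 14, 1970: 13 days.
Total: 1655 days.

1655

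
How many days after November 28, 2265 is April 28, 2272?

2343

Nov 28, 2265 → Nov 28, 2266: 365 days.
Nov 28, 2266 → Nov 28, 2267: 365 days.
Nov 28, 2267 → Nov 28, 2268: 366 days (Feb 29, 2268 is in that span).
Nov 28, 2268 → Nov 28, 2269: 365 days.
Nov 28, 2269 → Nov 28, 2270: 365 days.
Nov 28, 2270 → Nov 28, 2271: 365 days.
Nov 28, 2271 → Dec 28, 2271: 30 days (November has 30).
Dec 28, 2271 → Jan 28, 2272: 31 days (December has 31).
Jan 28, 2272 → Feb 28, 2272: 31 days (January has 31).
Feb 28, 2272 → Mar 28, 2272: 29 days (February has 29).
Mar 28, 2272 → Apr 28, 2272: 31 days.
Total: 2343 days.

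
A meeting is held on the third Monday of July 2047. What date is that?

July 1, 2047 is a Monday.
The first Monday is therefore July 1 (same day).
The third Monday is 1 + 2×7 = July 15.

July 15, 2047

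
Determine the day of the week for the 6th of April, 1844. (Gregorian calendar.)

Doomsday rule: the anchor day for the 1800s is Friday. For year 44: 44÷12 = 3 r 8, and 8÷4 = 2, so 3+8+2 = 13.
Friday + 13 ≡ Thursday — that's 1844's doomsday.
In April the doomsday date is Apr 4.
Apr 6 is 2 days after Apr 4; 2 mod 7 = 2, so Thursday + 2 = Saturday.

Saturday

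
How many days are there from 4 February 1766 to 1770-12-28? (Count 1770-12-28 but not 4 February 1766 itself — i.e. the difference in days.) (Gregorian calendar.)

1788

Feb 4, 1766 → Feb 4, 1767: 365 days.
Feb 4, 1767 → Feb 4, 1768: 365 days.
Feb 4, 1768 → Feb 4, 1769: 366 days (Feb 29, 1768 is in that span).
Feb 4, 1769 → Feb 4, 1770: 365 days.
Feb 4, 1770 → Mar 4, 1770: 28 days (February has 28).
Mar 4, 1770 → Apr 4, 1770: 31 days (March has 31).
Apr 4, 1770 → May 4, 1770: 30 days (April has 30).
May 4, 1770 → Jun 4, 1770: 31 days (May has 31).
Jun 4, 1770 → Jul 4, 1770: 30 days (June has 30).
Jul 4, 1770 → Aug 4, 1770: 31 days (July has 31).
Aug 4, 1770 → Sep 4, 1770: 31 days (August has 31).
Sep 4, 1770 → Oct 4, 1770: 30 days (September has 30).
Oct 4, 1770 → Nov 4, 1770: 31 days (October has 31).
Nov 4, 1770 → Dec 4, 1770: 30 days (November has 30).
Dec 4, 1770 → Dec 28, 1770: 24 days.
Total: 1788 days.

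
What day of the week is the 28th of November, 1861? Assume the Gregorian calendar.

Doomsday rule: the anchor day for the 1800s is Friday. For year 61: 61÷12 = 5 r 1, and 1÷4 = 0, so 5+1+0 = 6.
Friday + 6 ≡ Thursday — that's 1861's doomsday.
In November the doomsday date is Nov 7.
Nov 28 is 21 days after Nov 7; 21 mod 7 = 0, so Thursday + 0 = Thursday.

Thursday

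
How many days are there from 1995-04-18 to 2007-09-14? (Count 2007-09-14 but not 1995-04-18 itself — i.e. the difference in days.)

4532

Apr 18, 1995 → Apr 18, 1996: 366 days (Feb 29, 1996 is in that span).
Apr 18, 1996 → Apr 18, 1997: 365 days.
Apr 18, 1997 → Apr 18, 1998: 365 days.
Apr 18, 1998 → Apr 18, 1999: 365 days.
Apr 18, 1999 → Apr 18, 2000: 366 days (Feb 29, 2000 is in that span).
Apr 18, 2000 → Apr 18, 2001: 365 days.
Apr 18, 2001 → Apr 18, 2002: 365 days.
Apr 18, 2002 → Apr 18, 2003: 365 days.
Apr 18, 2003 → Apr 18, 2004: 366 days (Feb 29, 2004 is in that span).
Apr 18, 2004 → Apr 18, 2005: 365 days.
Apr 18, 2005 → Apr 18, 2006: 365 days.
Apr 18, 2006 → Apr 18, 2007: 365 days.
Apr 18, 2007 → May 18, 2007: 30 days (April has 30).
May 18, 2007 → Jun 18, 2007: 31 days (May has 31).
Jun 18, 2007 → Jul 18, 2007: 30 days (June has 30).
Jul 18, 2007 → Aug 18, 2007: 31 days (July has 31).
Aug 18, 2007 → Sep 14, 2007: 27 days.
Total: 4532 days.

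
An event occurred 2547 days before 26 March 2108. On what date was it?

April 5, 2101

−366 (one year; includes Feb 29, 2108) → Mar 26, 2107 (2181 left).
−365 (one year) → Mar 26, 2106 (1816 left).
−365 (one year) → Mar 26, 2105 (1451 left).
−365 (one year) → Mar 26, 2104 (1086 left).
−366 (one year; includes Feb 29, 2104) → Mar 26, 2103 (720 left).
−365 (one year) → Mar 26, 2102 (355 left).
−26 → Feb 28, 2102 (end of Feb, 28 days; 329 left).
−28 → Jan 31, 2102 (end of Jan, 31 days; 301 left).
−31 → Dec 31, 2101 (end of Dec, 31 days; 270 left).
−31 → Nov 30, 2101 (end of Nov, 30 days; 239 left).
−30 → Oct 31, 2101 (end of Oct, 31 days; 209 left).
−31 → Sep 30, 2101 (end of Sep, 30 days; 178 left).
−30 → Aug 31, 2101 (end of Aug, 31 days; 148 left).
−31 → Jul 31, 2101 (end of Jul, 31 days; 117 left).
−31 → Jun 30, 2101 (end of Jun, 30 days; 86 left).
−30 → May 31, 2101 (end of May, 31 days; 56 left).
−31 → Apr 30, 2101 (end of Apr, 30 days; 25 left).
−25 → Apr 5, 2101.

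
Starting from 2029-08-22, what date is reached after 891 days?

January 30, 2032

+365 (one year) → Aug 22, 2030 (526 left).
+365 (one year) → Aug 22, 2031 (161 left).
Aug has 31 days: +10 → Sep 1, 2031 (151 left).
Sep has 30 days: +30 → Oct 1, 2031 (121 left).
Oct has 31 days: +31 → Nov 1, 2031 (90 left).
Nov has 30 days: +30 → Dec 1, 2031 (60 left).
Dec has 31 days: +31 → Jan 1, 2032 (29 left).
+29 → Jan 30, 2032.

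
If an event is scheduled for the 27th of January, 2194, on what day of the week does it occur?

Doomsday rule: the anchor day for the 2100s is Sunday. For year 94: 94÷12 = 7 r 10, and 10÷4 = 2, so 7+10+2 = 19.
Sunday + 19 ≡ Friday — that's 2194's doomsday.
In January the doomsday date is Jan 3 (2194 is not a leap year).
Jan 27 is 24 days after Jan 3; 24 mod 7 = 3, so Friday + 3 = Monday.

Monday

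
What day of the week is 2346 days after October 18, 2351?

Friday

First find the weekday of Oct 18, 2351. Doomsday rule: the anchor day for the 2300s is Wednesday. For year 51: 51÷12 = 4 r 3, and 3÷4 = 0, so 4+3+0 = 7.
Wednesday + 7 ≡ Wednesday — that's 2351's doomsday.
In October the doomsday date is Oct 10.
Oct 18 is 8 days after Oct 10; 8 mod 7 = 1, so Wednesday + 1 = Thursday.
2346 mod 7 = 1, so 2346 days after a Thursday is Thursday + 1 = Friday.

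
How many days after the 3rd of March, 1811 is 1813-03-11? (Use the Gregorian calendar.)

Mar 3, 1811 → Mar 3, 1812: 366 days (Feb 29, 1812 is in that span).
Mar 3, 1812 → Apr 3, 1812: 31 days (March has 31).
Apr 3, 1812 → May 3, 1812: 30 days (April has 30).
May 3, 1812 → Jun 3, 1812: 31 days (May has 31).
Jun 3, 1812 → Jul 3, 1812: 30 days (June has 30).
Jul 3, 1812 → Aug 3, 1812: 31 days (July has 31).
Aug 3, 1812 → Sep 3, 1812: 31 days (August has 31).
Sep 3, 1812 → Oct 3, 1812: 30 days (September has 30).
Oct 3, 1812 → Nov 3, 1812: 31 days (October has 31).
Nov 3, 1812 → Dec 3, 1812: 30 days (November has 30).
Dec 3, 1812 → Jan 3, 1813: 31 days (December has 31).
Jan 3, 1813 → Feb 3, 1813: 31 days (January has 31).
Feb 3, 1813 → Mar 3, 1813: 28 days (February has 28).
Mar 3, 1813 → Mar 11, 1813: 8 days.
Total: 739 days.

739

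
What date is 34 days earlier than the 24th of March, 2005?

February 18, 2005

−24 → Feb 28, 2005 (end of Feb, 28 days; 10 left).
−10 → Feb 18, 2005.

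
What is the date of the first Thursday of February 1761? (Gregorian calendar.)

February 1, 1761 is a Sunday.
The first Thursday is therefore February 5 (4 days later).

February 5, 1761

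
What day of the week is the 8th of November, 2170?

Thursday

January 1, 2170 is a Monday.
Jan 1, 2170 → Feb 1, 2170: 31 days (January has 31).
Feb 1, 2170 → Mar 1, 2170: 28 days (February has 28).
Mar 1, 2170 → Apr 1, 2170: 31 days (March has 31).
Apr 1, 2170 → May 1, 2170: 30 days (April has 30).
May 1, 2170 → Jun 1, 2170: 31 days (May has 31).
Jun 1, 2170 → Jul 1, 2170: 30 days (June has 30).
Jul 1, 2170 → Aug 1, 2170: 31 days (July has 31).
Aug 1, 2170 → Sep 1, 2170: 31 days (August has 31).
Sep 1, 2170 → Oct 1, 2170: 30 days (September has 30).
Oct 1, 2170 → Nov 1, 2170: 31 days (October has 31).
Nov 1, 2170 → Nov 8, 2170: 7 days.
Total: 311 days.
311 mod 7 = 3, so Monday + 3 = Thursday.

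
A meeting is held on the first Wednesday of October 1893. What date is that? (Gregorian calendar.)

October 1, 1893 is a Sunday.
The first Wednesday is therefore October 4 (3 days later).

October 4, 1893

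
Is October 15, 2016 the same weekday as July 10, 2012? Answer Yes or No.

From Jul 10, 2012 to Oct 15, 2016 is 1558 days.
1558 mod 7 = 4, so they are different weekdays.
(Jul 10, 2012 is a Tuesday; Oct 15, 2016 is a Saturday.)

No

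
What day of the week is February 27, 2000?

Doomsday rule: the anchor day for the 2000s is Tuesday. For year 00: 0÷12 = 0 r 0, and 0÷4 = 0, so 0+0+0 = 0.
Tuesday + 0 ≡ Tuesday — that's 2000's doomsday.
In February the doomsday date is Feb 29 (2000 is a leap year (divisible by 400)).
Feb 27 is 2 days before Feb 29; 2 mod 7 = 2, so Tuesday − 2 = Sunday.

Sunday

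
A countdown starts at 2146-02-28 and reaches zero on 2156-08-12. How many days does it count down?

Feb 28, 2146 → Feb 28, 2147: 365 days.
Feb 28, 2147 → Feb 28, 2148: 365 days.
Feb 28, 2148 → Feb 28, 2149: 366 days (Feb 29, 2148 is in that span).
Feb 28, 2149 → Feb 28, 2150: 365 days.
Feb 28, 2150 → Feb 28, 2151: 365 days.
Feb 28, 2151 → Feb 28, 2152: 365 days.
Feb 28, 2152 → Feb 28, 2153: 366 days (Feb 29, 2152 is in that span).
Feb 28, 2153 → Feb 28, 2154: 365 days.
Feb 28, 2154 → Feb 28, 2155: 365 days.
Feb 28, 2155 → Feb 28, 2156: 365 days.
Feb 28, 2156 → Mar 28, 2156: 29 days (February has 29).
Mar 28, 2156 → Apr 28, 2156: 31 days (March has 31).
Apr 28, 2156 → May 28, 2156: 30 days (April has 30).
May 28, 2156 → Jun 28, 2156: 31 days (May has 31).
Jun 28, 2156 → Jul 28, 2156: 30 days (June has 30).
Jul 28, 2156 → Aug 12, 2156: 15 days.
Total: 3818 days.

3818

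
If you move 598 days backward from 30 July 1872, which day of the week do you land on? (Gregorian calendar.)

Saturday

Jul 30, 1872 is a Tuesday.
598 mod 7 = 3, so 598 days before a Tuesday is Tuesday − 3 = Saturday.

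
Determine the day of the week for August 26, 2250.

Doomsday rule: the anchor day for the 2200s is Friday. For year 50: 50÷12 = 4 r 2, and 2÷4 = 0, so 4+2+0 = 6.
Friday + 6 ≡ Thursday — that's 2250's doomsday.
In August the doomsday date is Aug 8.
Aug 26 is 18 days after Aug 8; 18 mod 7 = 4, so Thursday + 4 = Monday.

Monday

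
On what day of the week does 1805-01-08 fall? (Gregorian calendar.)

Doomsday rule: the anchor day for the 1800s is Friday. For year 05: 5÷12 = 0 r 5, and 5÷4 = 1, so 0+5+1 = 6.
Friday + 6 ≡ Thursday — that's 1805's doomsday.
In January the doomsday date is Jan 3 (1805 is not a leap year).
Jan 8 is 5 days after Jan 3; 5 mod 7 = 5, so Thursday + 5 = Tuesday.

Tuesday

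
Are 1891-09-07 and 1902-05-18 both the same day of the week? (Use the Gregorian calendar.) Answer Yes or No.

From Sep 7, 1891 to May 18, 1902 is 3905 days.
3905 mod 7 = 6, so they are different weekdays.
(Sep 7, 1891 is a Monday; May 18, 1902 is a Sunday.)

No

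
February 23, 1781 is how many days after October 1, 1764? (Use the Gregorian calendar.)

5989

Oct 1, 1764 → Oct 1, 1765: 365 days.
Oct 1, 1765 → Oct 1, 1766: 365 days.
Oct 1, 1766 → Oct 1, 1767: 365 days.
Oct 1, 1767 → Oct 1, 1768: 366 days (Feb 29, 1768 is in that span).
Oct 1, 1768 → Oct 1, 1769: 365 days.
Oct 1, 1769 → Oct 1, 1770: 365 days.
Oct 1, 1770 → Oct 1, 1771: 365 days.
Oct 1, 1771 → Oct 1, 1772: 366 days (Feb 29, 1772 is in that span).
Oct 1, 1772 → Oct 1, 1773: 365 days.
Oct 1, 1773 → Oct 1, 1774: 365 days.
Oct 1, 1774 → Oct 1, 1775: 365 days.
Oct 1, 1775 → Oct 1, 1776: 366 days (Feb 29, 1776 is in that span).
Oct 1, 1776 → Oct 1, 1777: 365 days.
Oct 1, 1777 → Oct 1, 1778: 365 days.
Oct 1, 1778 → Oct 1, 1779: 365 days.
Oct 1, 1779 → Oct 1, 1780: 366 days (Feb 29, 1780 is in that span).
Oct 1, 1780 → Nov 1, 1780: 31 days (October has 31).
Nov 1, 1780 → Dec 1, 1780: 30 days (November has 30).
Dec 1, 1780 → Jan 1, 1781: 31 days (December has 31).
Jan 1, 1781 → Feb 1, 1781: 31 days (January has 31).
Feb 1, 1781 → Feb 23, 1781: 22 days.
Total: 5989 days.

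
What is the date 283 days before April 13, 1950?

July 4, 1949

−13 → Mar 31, 1950 (end of Mar, 31 days; 270 left).
−31 → Feb 28, 1950 (end of Feb, 28 days; 239 left).
−28 → Jan 31, 1950 (end of Jan, 31 days; 211 left).
−31 → Dec 31, 1949 (end of Dec, 31 days; 180 left).
−31 → Nov 30, 1949 (end of Nov, 30 days; 149 left).
−30 → Oct 31, 1949 (end of Oct, 31 days; 119 left).
−31 → Sep 30, 1949 (end of Sep, 30 days; 88 left).
−30 → Aug 31, 1949 (end of Aug, 31 days; 58 left).
−31 → Jul 31, 1949 (end of Jul, 31 days; 27 left).
−27 → Jul 4, 1949.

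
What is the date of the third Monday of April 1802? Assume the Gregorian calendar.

April 1, 1802 is a Thursday.
The first Monday is therefore April 5 (4 days later).
The third Monday is 5 + 2×7 = April 19.

April 19, 1802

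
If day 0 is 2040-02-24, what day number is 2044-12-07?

Feb 24, 2040 → Feb 24, 2041: 366 days (Feb 29, 2040 is in that span).
Feb 24, 2041 → Feb 24, 2042: 365 days.
Feb 24, 2042 → Feb 24, 2043: 365 days.
Feb 24, 2043 → Feb 24, 2044: 365 days.
Feb 24, 2044 → Mar 24, 2044: 29 days (February has 29).
Mar 24, 2044 → Apr 24, 2044: 31 days (March has 31).
Apr 24, 2044 → May 24, 2044: 30 days (April has 30).
May 24, 2044 → Jun 24, 2044: 31 days (May has 31).
Jun 24, 2044 → Jul 24, 2044: 30 days (June has 30).
Jul 24, 2044 → Aug 24, 2044: 31 days (July has 31).
Aug 24, 2044 → Sep 24, 2044: 31 days (August has 31).
Sep 24, 2044 → Oct 24, 2044: 30 days (September has 30).
Oct 24, 2044 → Nov 24, 2044: 31 days (October has 31).
Nov 24, 2044 → Dec 7, 2044: 13 days.
Total: 1748 days.

1748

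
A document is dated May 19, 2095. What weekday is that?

Doomsday rule: the anchor day for the 2000s is Tuesday. For year 95: 95÷12 = 7 r 11, and 11÷4 = 2, so 7+11+2 = 20.
Tuesday + 20 ≡ Monday — that's 2095's doomsday.
In May the doomsday date is May 9.
May 19 is 10 days after May 9; 10 mod 7 = 3, so Monday + 3 = Thursday.

Thursday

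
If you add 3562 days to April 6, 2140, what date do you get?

+365 (one year) → Apr 6, 2141 (3197 left).
+365 (one year) → Apr 6, 2142 (2832 left).
+365 (one year) → Apr 6, 2143 (2467 left).
+366 (one year; includes Feb 29, 2144) → Apr 6, 2144 (2101 left).
+365 (one year) → Apr 6, 2145 (1736 left).
+365 (one year) → Apr 6, 2146 (1371 left).
+365 (one year) → Apr 6, 2147 (1006 left).
+366 (one year; includes Feb 29, 2148) → Apr 6, 2148 (640 left).
+365 (one year) → Apr 6, 2149 (275 left).
Apr has 30 days: +25 → May 1, 2149 (250 left).
May has 31 days: +31 → Jun 1, 2149 (219 left).
Jun has 30 days: +30 → Jul 1, 2149 (189 left).
Jul has 31 days: +31 → Aug 1, 2149 (158 left).
Aug has 31 days: +31 → Sep 1, 2149 (127 left).
Sep has 30 days: +30 → Oct 1, 2149 (97 left).
Oct has 31 days: +31 → Nov 1, 2149 (66 left).
Nov has 30 days: +30 → Dec 1, 2149 (36 left).
Dec has 31 days: +31 → Jan 1, 2150 (5 left).
+5 → Jan 6, 2150.

January 6, 2150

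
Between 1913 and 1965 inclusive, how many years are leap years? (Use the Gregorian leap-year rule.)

Multiples of 4 in [1913,1965]: 13.
Of those, multiples of 100: 0 (not leap unless ÷400).
Multiples of 400: 0.
Leap years = 13 − 0 + 0 = 13.

13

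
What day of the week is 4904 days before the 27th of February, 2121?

Sunday

Feb 27, 2121 is a Thursday.
4904 mod 7 = 4, so 4904 days before a Thursday is Thursday − 4 = Sunday.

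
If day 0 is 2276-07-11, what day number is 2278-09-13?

794

Jul 11, 2276 → Jul 11, 2277: 365 days.
Jul 11, 2277 → Jul 11, 2278: 365 days.
Jul 11, 2278 → Aug 11, 2278: 31 days (July has 31).
Aug 11, 2278 → Sep 11, 2278: 31 days (August has 31).
Sep 11, 2278 → Sep 13, 2278: 2 days.
Total: 794 days.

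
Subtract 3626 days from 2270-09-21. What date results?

−365 (one year) → Sep 21, 2269 (3261 left).
−365 (one year) → Sep 21, 2268 (2896 left).
−366 (one year; includes Feb 29, 2268) → Sep 21, 2267 (2530 left).
−365 (one year) → Sep 21, 2266 (2165 left).
−365 (one year) → Sep 21, 2265 (1800 left).
−365 (one year) → Sep 21, 2264 (1435 left).
−366 (one year; includes Feb 29, 2264) → Sep 21, 2263 (1069 left).
−365 (one year) → Sep 21, 2262 (704 left).
−365 (one year) → Sep 21, 2261 (339 left).
−21 → Aug 31, 2261 (end of Aug, 31 days; 318 left).
−31 → Jul 31, 2261 (end of Jul, 31 days; 287 left).
−31 → Jun 30, 2261 (end of Jun, 30 days; 256 left).
−30 → May 31, 2261 (end of May, 31 days; 226 left).
−31 → Apr 30, 2261 (end of Apr, 30 days; 195 left).
−30 → Mar 31, 2261 (end of Mar, 31 days; 165 left).
−31 → Feb 28, 2261 (end of Feb, 28 days; 134 left).
−28 → Jan 31, 2261 (end of Jan, 31 days; 106 left).
−31 → Dec 31, 2260 (end of Dec, 31 days; 75 left).
−31 → Nov 30, 2260 (end of Nov, 30 days; 44 left).
−30 → Oct 31, 2260 (end of Oct, 31 days; 14 left).
−14 → Oct 17, 2260.

October 17, 2260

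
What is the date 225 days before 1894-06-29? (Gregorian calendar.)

November 16, 1893

−29 → May 31, 1894 (end of May, 31 days; 196 left).
−31 → Apr 30, 1894 (end of Apr, 30 days; 165 left).
−30 → Mar 31, 1894 (end of Mar, 31 days; 135 left).
−31 → Feb 28, 1894 (end of Feb, 28 days; 104 left).
−28 → Jan 31, 1894 (end of Jan, 31 days; 76 left).
−31 → Dec 31, 1893 (end of Dec, 31 days; 45 left).
−31 → Nov 30, 1893 (end of Nov, 30 days; 14 left).
−14 → Nov 16, 1893.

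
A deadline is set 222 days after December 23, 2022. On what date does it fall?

August 2, 2023

Dec has 31 days: +9 → Jan 1, 2023 (213 left).
Jan has 31 days: +31 → Feb 1, 2023 (182 left).
Feb has 28 days: +28 → Mar 1, 2023 (154 left).
Mar has 31 days: +31 → Apr 1, 2023 (123 left).
Apr has 30 days: +30 → May 1, 2023 (93 left).
May has 31 days: +31 → Jun 1, 2023 (62 left).
Jun has 30 days: +30 → Jul 1, 2023 (32 left).
Jul has 31 days: +31 → Aug 1, 2023 (1 left).
+1 → Aug 2, 2023.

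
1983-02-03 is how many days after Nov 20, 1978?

1536

Nov 20, 1978 → Nov 20, 1979: 365 days.
Nov 20, 1979 → Nov 20, 1980: 366 days (Feb 29, 1980 is in that span).
Nov 20, 1980 → Nov 20, 1981: 365 days.
Nov 20, 1981 → Nov 20, 1982: 365 days.
Nov 20, 1982 → Dec 20, 1982: 30 days (November has 30).
Dec 20, 1982 → Jan 20, 1983: 31 days (December has 31).
Jan 20, 1983 → Feb 3, 1983: 14 days.
Total: 1536 days.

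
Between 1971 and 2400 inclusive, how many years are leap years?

Multiples of 4 in [1971,2400]: 108.
Of those, multiples of 100: 5 (not leap unless ÷400).
Multiples of 400: 2.
Leap years = 108 − 5 + 2 = 105.

105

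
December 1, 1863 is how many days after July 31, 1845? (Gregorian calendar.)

6697

Jul 31, 1845 → Jul 31, 1846: 365 days.
Jul 31, 1846 → Jul 31, 1847: 365 days.
Jul 31, 1847 → Jul 31, 1848: 366 days (Feb 29, 1848 is in that span).
Jul 31, 1848 → Jul 31, 1849: 365 days.
Jul 31, 1849 → Jul 31, 1850: 365 days.
Jul 31, 1850 → Jul 31, 1851: 365 days.
Jul 31, 1851 → Jul 31, 1852: 366 days (Feb 29, 1852 is in that span).
Jul 31, 1852 → Jul 31, 1853: 365 days.
Jul 31, 1853 → Jul 31, 1854: 365 days.
Jul 31, 1854 → Jul 31, 1855: 365 days.
Jul 31, 1855 → Jul 31, 1856: 366 days (Feb 29, 1856 is in that span).
Jul 31, 1856 → Jul 31, 1857: 365 days.
Jul 31, 1857 → Jul 31, 1858: 365 days.
Jul 31, 1858 → Jul 31, 1859: 365 days.
Jul 31, 1859 → Jul 31, 1860: 366 days (Feb 29, 1860 is in that span).
Jul 31, 1860 → Jul 31, 1861: 365 days.
Jul 31, 1861 → Jul 31, 1862: 365 days.
Jul 31, 1862 → Jul 31, 1863: 365 days.
Jul 31, 1863 → Aug 31, 1863: 31 days (July has 31).
Aug 31, 1863 → Sep 30, 1863: 30 days (August has 31).
Sep 30, 1863 → Oct 30, 1863: 30 days (September has 30).
Oct 30, 1863 → Nov 30, 1863: 31 days (October has 31).
Nov 30, 1863 → Dec 1, 1863: 1 days.
Total: 6697 days.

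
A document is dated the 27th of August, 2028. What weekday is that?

Doomsday rule: the anchor day for the 2000s is Tuesday. For year 28: 28÷12 = 2 r 4, and 4÷4 = 1, so 2+4+1 = 7.
Tuesday + 7 ≡ Tuesday — that's 2028's doomsday.
In August the doomsday date is Aug 8.
Aug 27 is 19 days after Aug 8; 19 mod 7 = 5, so Tuesday + 5 = Sunday.

Sunday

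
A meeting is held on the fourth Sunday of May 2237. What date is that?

May 28, 2237

May 1, 2237 is a Monday.
The first Sunday is therefore May 7 (6 days later).
The fourth Sunday is 7 + 3×7 = May 28.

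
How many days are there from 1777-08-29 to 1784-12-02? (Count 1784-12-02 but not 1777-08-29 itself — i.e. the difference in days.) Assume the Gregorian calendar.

Aug 29, 1777 → Aug 29, 1778: 365 days.
Aug 29, 1778 → Aug 29, 1779: 365 days.
Aug 29, 1779 → Aug 29, 1780: 366 days (Feb 29, 1780 is in that span).
Aug 29, 1780 → Aug 29, 1781: 365 days.
Aug 29, 1781 → Aug 29, 1782: 365 days.
Aug 29, 1782 → Aug 29, 1783: 365 days.
Aug 29, 1783 → Aug 29, 1784: 366 days (Feb 29, 1784 is in that span).
Aug 29, 1784 → Sep 29, 1784: 31 days (August has 31).
Sep 29, 1784 → Oct 29, 1784: 30 days (September has 30).
Oct 29, 1784 → Nov 29, 1784: 31 days (October has 31).
Nov 29, 1784 → Dec 2, 1784: 3 days.
Total: 2652 days.

2652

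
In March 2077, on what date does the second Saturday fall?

March 13, 2077

March 1, 2077 is a Monday.
The first Saturday is therefore March 6 (5 days later).
The second Saturday is 6 + 1×7 = March 13.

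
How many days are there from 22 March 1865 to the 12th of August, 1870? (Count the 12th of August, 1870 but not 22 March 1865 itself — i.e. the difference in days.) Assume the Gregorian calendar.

Mar 22, 1865 → Mar 22, 1866: 365 days.
Mar 22, 1866 → Mar 22, 1867: 365 days.
Mar 22, 1867 → Mar 22, 1868: 366 days (Feb 29, 1868 is in that span).
Mar 22, 1868 → Mar 22, 1869: 365 days.
Mar 22, 1869 → Mar 22, 1870: 365 days.
Mar 22, 1870 → Apr 22, 1870: 31 days (March has 31).
Apr 22, 1870 → May 22, 1870: 30 days (April has 30).
May 22, 1870 → Jun 22, 1870: 31 days (May has 31).
Jun 22, 1870 → Jul 22, 1870: 30 days (June has 30).
Jul 22, 1870 → Aug 12, 1870: 21 days.
Total: 1969 days.

1969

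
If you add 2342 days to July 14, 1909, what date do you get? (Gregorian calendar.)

+365 (one year) → Jul 14, 1910 (1977 left).
+365 (one year) → Jul 14, 1911 (1612 left).
+366 (one year; includes Feb 29, 1912) → Jul 14, 1912 (1246 left).
+365 (one year) → Jul 14, 1913 (881 left).
+365 (one year) → Jul 14, 1914 (516 left).
+365 (one year) → Jul 14, 1915 (151 left).
Jul has 31 days: +18 → Aug 1, 1915 (133 left).
Aug has 31 days: +31 → Sep 1, 1915 (102 left).
Sep has 30 days: +30 → Oct 1, 1915 (72 left).
Oct has 31 days: +31 → Nov 1, 1915 (41 left).
Nov has 30 days: +30 → Dec 1, 1915 (11 left).
+11 → Dec 12, 1915.

December 12, 1915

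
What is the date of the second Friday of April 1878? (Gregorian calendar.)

April 1, 1878 is a Monday.
The first Friday is therefore April 5 (4 days later).
The second Friday is 5 + 1×7 = April 12.

April 12, 1878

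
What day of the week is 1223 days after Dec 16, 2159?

Friday

Dec 16, 2159 is a Sunday.
1223 mod 7 = 5, so 1223 days after a Sunday is Sunday + 5 = Friday.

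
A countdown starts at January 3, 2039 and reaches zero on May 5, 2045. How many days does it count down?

2314

Jan 3, 2039 → Jan 3, 2040: 365 days.
Jan 3, 2040 → Jan 3, 2041: 366 days (Feb 29, 2040 is in that span).
Jan 3, 2041 → Jan 3, 2042: 365 days.
Jan 3, 2042 → Jan 3, 2043: 365 days.
Jan 3, 2043 → Jan 3, 2044: 365 days.
Jan 3, 2044 → Jan 3, 2045: 366 days (Feb 29, 2044 is in that span).
Jan 3, 2045 → Feb 3, 2045: 31 days (January has 31).
Feb 3, 2045 → Mar 3, 2045: 28 days (February has 28).
Mar 3, 2045 → Apr 3, 2045: 31 days (March has 31).
Apr 3, 2045 → May 3, 2045: 30 days (April has 30).
May 3, 2045 → May 5, 2045: 2 days.
Total: 2314 days.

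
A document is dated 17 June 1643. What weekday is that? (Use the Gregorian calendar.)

Wednesday

Doomsday rule: the anchor day for the 1600s is Tuesday. For year 43: 43÷12 = 3 r 7, and 7÷4 = 1, so 3+7+1 = 11.
Tuesday + 11 ≡ Saturday — that's 1643's doomsday.
In June the doomsday date is Jun 6.
Jun 17 is 11 days after Jun 6; 11 mod 7 = 4, so Saturday + 4 = Wednesday.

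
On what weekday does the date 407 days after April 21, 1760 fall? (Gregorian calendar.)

First find the weekday of Apr 21, 1760. Doomsday rule: the anchor day for the 1700s is Sunday. For year 60: 60÷12 = 5 r 0, and 0÷4 = 0, so 5+0+0 = 5.
Sunday + 5 ≡ Friday — that's 1760's doomsday.
In April the doomsday date is Apr 4.
Apr 21 is 17 days after Apr 4; 17 mod 7 = 3, so Friday + 3 = Monday.
407 mod 7 = 1, so 407 days after a Monday is Monday + 1 = Tuesday.

Tuesday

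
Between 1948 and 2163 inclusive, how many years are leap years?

53

Multiples of 4 in [1948,2163]: 54.
Of those, multiples of 100: 2 (not leap unless ÷400).
Multiples of 400: 1.
Leap years = 54 − 2 + 1 = 53.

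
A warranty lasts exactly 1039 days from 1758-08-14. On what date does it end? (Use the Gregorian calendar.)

June 18, 1761

+365 (one year) → Aug 14, 1759 (674 left).
+366 (one year; includes Feb 29, 1760) → Aug 14, 1760 (308 left).
Aug has 31 days: +18 → Sep 1, 1760 (290 left).
Sep has 30 days: +30 → Oct 1, 1760 (260 left).
Oct has 31 days: +31 → Nov 1, 1760 (229 left).
Nov has 30 days: +30 → Dec 1, 1760 (199 left).
Dec has 31 days: +31 → Jan 1, 1761 (168 left).
Jan has 31 days: +31 → Feb 1, 1761 (137 left).
Feb has 28 days: +28 → Mar 1, 1761 (109 left).
Mar has 31 days: +31 → Apr 1, 1761 (78 left).
Apr has 30 days: +30 → May 1, 1761 (48 left).
May has 31 days: +31 → Jun 1, 1761 (17 left).
+17 → Jun 18, 1761.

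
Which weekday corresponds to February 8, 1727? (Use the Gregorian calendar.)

Saturday

Doomsday rule: the anchor day for the 1700s is Sunday. For year 27: 27÷12 = 2 r 3, and 3÷4 = 0, so 2+3+0 = 5.
Sunday + 5 ≡ Friday — that's 1727's doomsday.
In February the doomsday date is Feb 28 (1727 is not a leap year).
Feb 8 is 20 days before Feb 28; 20 mod 7 = 6, so Friday − 6 = Saturday.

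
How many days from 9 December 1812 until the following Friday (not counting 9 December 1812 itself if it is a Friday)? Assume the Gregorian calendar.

2

Dec 9, 1812 is a Wednesday.
From Wednesday to the next Friday is 2 days.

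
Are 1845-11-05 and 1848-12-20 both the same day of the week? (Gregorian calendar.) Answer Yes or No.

Yes

From Nov 5, 1845 to Dec 20, 1848 is 1141 days.
1141 mod 7 = 0, so they are the same weekday.
(Nov 5, 1845 is a Wednesday; Dec 20, 1848 is a Wednesday.)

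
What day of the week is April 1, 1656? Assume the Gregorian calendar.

Doomsday rule: the anchor day for the 1600s is Tuesday. For year 56: 56÷12 = 4 r 8, and 8÷4 = 2, so 4+8+2 = 14.
Tuesday + 14 ≡ Tuesday — that's 1656's doomsday.
In April the doomsday date is Apr 4.
Apr 1 is 3 days before Apr 4; 3 mod 7 = 3, so Tuesday − 3 = Saturday.

Saturday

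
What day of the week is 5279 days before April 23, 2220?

Saturday

Apr 23, 2220 is a Sunday.
5279 mod 7 = 1, so 5279 days before a Sunday is Sunday − 1 = Saturday.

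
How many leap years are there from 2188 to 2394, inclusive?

Multiples of 4 in [2188,2394]: 52.
Of those, multiples of 100: 2 (not leap unless ÷400).
Multiples of 400: 0.
Leap years = 52 − 2 + 0 = 50.

50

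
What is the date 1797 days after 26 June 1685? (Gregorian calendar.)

May 28, 1690

+365 (one year) → Jun 26, 1686 (1432 left).
+365 (one year) → Jun 26, 1687 (1067 left).
+366 (one year; includes Feb 29, 1688) → Jun 26, 1688 (701 left).
+365 (one year) → Jun 26, 1689 (336 left).
Jun has 30 days: +5 → Jul 1, 1689 (331 left).
Jul has 31 days: +31 → Aug 1, 1689 (300 left).
Aug has 31 days: +31 → Sep 1, 1689 (269 left).
Sep has 30 days: +30 → Oct 1, 1689 (239 left).
Oct has 31 days: +31 → Nov 1, 1689 (208 left).
Nov has 30 days: +30 → Dec 1, 1689 (178 left).
Dec has 31 days: +31 → Jan 1, 1690 (147 left).
Jan has 31 days: +31 → Feb 1, 1690 (116 left).
Feb has 28 days: +28 → Mar 1, 1690 (88 left).
Mar has 31 days: +31 → Apr 1, 1690 (57 left).
Apr has 30 days: +30 → May 1, 1690 (27 left).
+27 → May 28, 1690.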